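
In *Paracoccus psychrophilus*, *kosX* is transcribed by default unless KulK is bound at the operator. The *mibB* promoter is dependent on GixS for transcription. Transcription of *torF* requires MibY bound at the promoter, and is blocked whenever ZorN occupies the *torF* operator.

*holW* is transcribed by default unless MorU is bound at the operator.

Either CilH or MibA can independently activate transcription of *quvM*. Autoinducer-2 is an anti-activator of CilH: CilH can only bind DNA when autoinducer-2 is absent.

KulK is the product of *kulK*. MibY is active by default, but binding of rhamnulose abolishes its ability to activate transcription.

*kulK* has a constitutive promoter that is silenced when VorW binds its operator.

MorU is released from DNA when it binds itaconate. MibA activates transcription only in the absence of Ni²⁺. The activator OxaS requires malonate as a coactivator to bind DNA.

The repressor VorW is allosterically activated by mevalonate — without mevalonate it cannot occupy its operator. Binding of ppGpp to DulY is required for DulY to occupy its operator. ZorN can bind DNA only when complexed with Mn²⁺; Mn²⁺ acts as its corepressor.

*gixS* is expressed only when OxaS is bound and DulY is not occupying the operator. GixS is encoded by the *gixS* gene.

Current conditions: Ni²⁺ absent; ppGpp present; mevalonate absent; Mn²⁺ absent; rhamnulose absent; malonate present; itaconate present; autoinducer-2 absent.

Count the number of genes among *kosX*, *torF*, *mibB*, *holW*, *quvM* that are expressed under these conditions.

Mevalonate is absent, so VorW is inactive.
With no repressor bound, *kulK* is transcribed.
So KulK is produced and active.
With repressor KulK bound, *kosX* is not transcribed.
→ *kosX* is OFF.
Rhamnulose is absent, so MibY is active.
Mn²⁺ is absent, so ZorN is inactive.
No repressor is bound and MibY is active, so *torF* is transcribed.
→ *torF* is ON.
Malonate is present, so OxaS is active.
ppGpp is present, so DulY is active.
With repressor DulY bound, *gixS* is not transcribed.
So GixS is not produced.
Required activator GixS is absent, so *mibB* is not transcribed.
→ *mibB* is OFF.
Itaconate is present, so MorU is inactive.
With no repressor bound, *holW* is transcribed.
→ *holW* is ON.
Autoinducer-2 is absent, so CilH is active.
Ni²⁺ is absent, so MibA is active.
Activator CilH is present, so *quvM* is transcribed.
→ *quvM* is ON.
3 of the 5 genes are transcribed.

3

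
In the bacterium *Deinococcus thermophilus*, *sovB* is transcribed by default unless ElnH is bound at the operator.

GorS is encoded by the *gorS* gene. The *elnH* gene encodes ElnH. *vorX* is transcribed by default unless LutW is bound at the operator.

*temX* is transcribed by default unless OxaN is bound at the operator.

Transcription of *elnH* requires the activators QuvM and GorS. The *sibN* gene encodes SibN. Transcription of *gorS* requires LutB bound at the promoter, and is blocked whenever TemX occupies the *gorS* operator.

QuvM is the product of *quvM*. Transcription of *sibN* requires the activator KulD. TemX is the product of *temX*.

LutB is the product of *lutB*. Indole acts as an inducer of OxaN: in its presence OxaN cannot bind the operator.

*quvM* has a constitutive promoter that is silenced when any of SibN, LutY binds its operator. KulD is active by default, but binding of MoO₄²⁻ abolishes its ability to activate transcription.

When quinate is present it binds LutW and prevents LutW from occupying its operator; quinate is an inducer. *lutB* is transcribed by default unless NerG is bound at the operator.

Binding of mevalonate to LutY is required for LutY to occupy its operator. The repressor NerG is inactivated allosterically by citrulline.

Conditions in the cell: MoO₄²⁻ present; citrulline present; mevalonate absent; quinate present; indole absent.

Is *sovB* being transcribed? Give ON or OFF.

OFF

MoO₄²⁻ is present, so KulD is inactive.
Required activator KulD is absent, so *sibN* is not transcribed.
So SibN is not produced.
Mevalonate is absent, so LutY is inactive.
With no repressor bound, *quvM* is transcribed.
So QuvM is produced and active.
Indole is absent, so OxaN is active.
With repressor OxaN bound, *temX* is not transcribed.
So TemX is not produced.
Citrulline is present, so NerG is inactive.
With no repressor bound, *lutB* is transcribed.
So LutB is produced and active.
No repressor is bound and LutB is active, so *gorS* is transcribed.
So GorS is produced and active.
No repressor is bound and QuvM and GorS are active, so *elnH* is transcribed.
So ElnH is produced and active.
With repressor ElnH bound, *sovB* is not transcribed.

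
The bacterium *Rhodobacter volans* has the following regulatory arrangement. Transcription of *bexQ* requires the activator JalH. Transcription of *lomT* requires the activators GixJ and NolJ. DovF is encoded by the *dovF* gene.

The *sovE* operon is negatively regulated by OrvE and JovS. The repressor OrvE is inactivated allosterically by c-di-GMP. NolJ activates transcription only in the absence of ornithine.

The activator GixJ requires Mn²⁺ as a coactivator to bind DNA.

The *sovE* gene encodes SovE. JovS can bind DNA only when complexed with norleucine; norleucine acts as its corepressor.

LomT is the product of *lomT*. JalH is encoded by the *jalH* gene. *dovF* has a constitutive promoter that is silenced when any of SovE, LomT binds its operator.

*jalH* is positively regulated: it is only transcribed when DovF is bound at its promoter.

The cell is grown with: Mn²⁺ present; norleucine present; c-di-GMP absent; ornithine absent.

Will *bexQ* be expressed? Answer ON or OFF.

c-di-GMP is absent, so OrvE is active.
Norleucine is present, so JovS is active.
With repressor OrvE bound, *sovE* is not transcribed.
So SovE is not produced.
Mn²⁺ is present, so GixJ is active.
Ornithine is absent, so NolJ is active.
No repressor is bound and GixJ and NolJ are active, so *lomT* is transcribed.
So LomT is produced and active.
With repressor LomT bound, *dovF* is not transcribed.
So DovF is not produced.
Required activator DovF is absent, so *jalH* is not transcribed.
So JalH is not produced.
Required activator JalH is absent, so *bexQ* is not transcribed.

OFF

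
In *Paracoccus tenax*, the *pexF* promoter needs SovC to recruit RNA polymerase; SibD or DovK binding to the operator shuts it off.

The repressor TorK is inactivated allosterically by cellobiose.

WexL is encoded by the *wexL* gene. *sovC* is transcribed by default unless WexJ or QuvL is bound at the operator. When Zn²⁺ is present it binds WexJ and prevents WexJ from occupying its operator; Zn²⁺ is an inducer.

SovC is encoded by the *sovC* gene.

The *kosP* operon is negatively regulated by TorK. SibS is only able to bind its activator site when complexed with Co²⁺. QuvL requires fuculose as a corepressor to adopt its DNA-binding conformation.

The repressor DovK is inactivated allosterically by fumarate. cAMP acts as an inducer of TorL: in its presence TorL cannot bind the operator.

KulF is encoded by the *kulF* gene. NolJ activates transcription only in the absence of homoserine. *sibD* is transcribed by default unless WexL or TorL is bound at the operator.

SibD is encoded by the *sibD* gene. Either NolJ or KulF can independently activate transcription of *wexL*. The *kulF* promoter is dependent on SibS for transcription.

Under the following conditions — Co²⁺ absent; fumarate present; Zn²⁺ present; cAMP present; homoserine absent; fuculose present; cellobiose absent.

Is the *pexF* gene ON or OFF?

Homoserine is absent, so NolJ is active.
Co²⁺ is absent, so SibS is inactive.
Required activator SibS is absent, so *kulF* is not transcribed.
So KulF is not produced.
Activator NolJ is present, so *wexL* is transcribed.
So WexL is produced and active.
cAMP is present, so TorL is inactive.
With repressor WexL bound, *sibD* is not transcribed.
So SibD is not produced.
Fumarate is present, so DovK is inactive.
Zn²⁺ is present, so WexJ is inactive.
Fuculose is present, so QuvL is active.
With repressor QuvL bound, *sovC* is not transcribed.
So SovC is not produced.
Required activator SovC is absent, so *pexF* is not transcribed.

OFF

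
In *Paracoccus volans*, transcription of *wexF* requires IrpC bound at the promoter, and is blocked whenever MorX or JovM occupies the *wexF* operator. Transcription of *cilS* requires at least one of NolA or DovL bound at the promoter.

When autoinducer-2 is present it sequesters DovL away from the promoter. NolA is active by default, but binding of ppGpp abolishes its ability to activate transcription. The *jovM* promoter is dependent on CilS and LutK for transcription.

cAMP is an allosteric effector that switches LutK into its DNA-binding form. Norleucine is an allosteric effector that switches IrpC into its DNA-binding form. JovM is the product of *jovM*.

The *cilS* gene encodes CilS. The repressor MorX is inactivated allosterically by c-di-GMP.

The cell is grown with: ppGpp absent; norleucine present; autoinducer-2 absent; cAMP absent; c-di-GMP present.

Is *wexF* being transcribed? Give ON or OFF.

c-di-GMP is present, so MorX is inactive.
ppGpp is absent, so NolA is active.
Autoinducer-2 is absent, so DovL is active.
Activator NolA is present, so *cilS* is transcribed.
So CilS is produced and active.
cAMP is absent, so LutK is inactive.
Required activator LutK is absent, so *jovM* is not transcribed.
So JovM is not produced.
Norleucine is present, so IrpC is active.
No repressor is bound and IrpC is active, so *wexF* is transcribed.

ON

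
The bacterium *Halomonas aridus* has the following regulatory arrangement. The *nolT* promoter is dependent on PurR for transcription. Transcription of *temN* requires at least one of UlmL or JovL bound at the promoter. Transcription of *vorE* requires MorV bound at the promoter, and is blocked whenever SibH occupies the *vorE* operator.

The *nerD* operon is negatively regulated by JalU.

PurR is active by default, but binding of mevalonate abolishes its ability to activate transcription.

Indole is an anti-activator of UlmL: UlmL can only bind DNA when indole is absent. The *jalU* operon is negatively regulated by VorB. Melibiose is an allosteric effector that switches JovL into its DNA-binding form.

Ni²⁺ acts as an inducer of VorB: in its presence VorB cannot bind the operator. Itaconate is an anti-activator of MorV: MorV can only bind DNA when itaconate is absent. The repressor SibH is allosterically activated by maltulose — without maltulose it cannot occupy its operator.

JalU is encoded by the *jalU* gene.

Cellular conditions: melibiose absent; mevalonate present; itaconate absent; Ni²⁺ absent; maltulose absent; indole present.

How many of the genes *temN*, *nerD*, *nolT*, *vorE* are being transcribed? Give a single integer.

2

Indole is present, so UlmL is inactive.
Melibiose is absent, so JovL is inactive.
No activator is available at the *temN* promoter, so *temN* is not transcribed.
→ *temN* is OFF.
Ni²⁺ is absent, so VorB is active.
With repressor VorB bound, *jalU* is not transcribed.
So JalU is not produced.
With no repressor bound, *nerD* is transcribed.
→ *nerD* is ON.
Mevalonate is present, so PurR is inactive.
Required activator PurR is absent, so *nolT* is not transcribed.
→ *nolT* is OFF.
Maltulose is absent, so SibH is inactive.
Itaconate is absent, so MorV is active.
No repressor is bound and MorV is active, so *vorE* is transcribed.
→ *vorE* is ON.
2 of the 4 genes are transcribed.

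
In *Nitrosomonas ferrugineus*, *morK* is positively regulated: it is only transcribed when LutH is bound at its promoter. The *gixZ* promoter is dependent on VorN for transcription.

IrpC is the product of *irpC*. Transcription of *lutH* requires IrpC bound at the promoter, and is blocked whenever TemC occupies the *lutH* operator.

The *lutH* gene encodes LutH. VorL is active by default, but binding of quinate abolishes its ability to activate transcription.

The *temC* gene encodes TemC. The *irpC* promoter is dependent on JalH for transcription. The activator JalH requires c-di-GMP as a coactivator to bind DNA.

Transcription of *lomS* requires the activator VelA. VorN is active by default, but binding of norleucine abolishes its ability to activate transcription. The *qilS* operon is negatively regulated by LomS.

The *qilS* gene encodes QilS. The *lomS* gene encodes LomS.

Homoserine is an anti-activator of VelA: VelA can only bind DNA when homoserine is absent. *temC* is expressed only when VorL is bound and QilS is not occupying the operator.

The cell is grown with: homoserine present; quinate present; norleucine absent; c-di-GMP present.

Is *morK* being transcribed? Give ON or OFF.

Homoserine is present, so VelA is inactive.
Required activator VelA is absent, so *lomS* is not transcribed.
So LomS is not produced.
With no repressor bound, *qilS* is transcribed.
So QilS is produced and active.
Quinate is present, so VorL is inactive.
With repressor QilS bound, *temC* is not transcribed.
So TemC is not produced.
c-di-GMP is present, so JalH is active.
No repressor is bound and JalH is active, so *irpC* is transcribed.
So IrpC is produced and active.
No repressor is bound and IrpC is active, so *lutH* is transcribed.
So LutH is produced and active.
No repressor is bound and LutH is active, so *morK* is transcribed.

ON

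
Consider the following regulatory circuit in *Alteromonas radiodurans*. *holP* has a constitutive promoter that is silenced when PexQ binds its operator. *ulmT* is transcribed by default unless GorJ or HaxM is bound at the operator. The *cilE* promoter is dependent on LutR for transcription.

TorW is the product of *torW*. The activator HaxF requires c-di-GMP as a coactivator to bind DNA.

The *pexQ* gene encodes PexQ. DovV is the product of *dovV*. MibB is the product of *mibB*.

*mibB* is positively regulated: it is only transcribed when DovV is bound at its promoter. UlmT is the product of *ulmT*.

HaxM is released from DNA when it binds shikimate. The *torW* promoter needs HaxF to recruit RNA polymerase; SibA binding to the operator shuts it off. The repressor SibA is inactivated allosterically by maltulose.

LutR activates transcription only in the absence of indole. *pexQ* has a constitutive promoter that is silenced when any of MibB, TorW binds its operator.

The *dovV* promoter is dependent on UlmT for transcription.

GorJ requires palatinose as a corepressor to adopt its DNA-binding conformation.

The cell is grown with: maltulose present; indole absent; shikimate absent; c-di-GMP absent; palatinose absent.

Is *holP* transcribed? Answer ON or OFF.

OFF

Palatinose is absent, so GorJ is inactive.
Shikimate is absent, so HaxM is active.
With repressor HaxM bound, *ulmT* is not transcribed.
So UlmT is not produced.
Required activator UlmT is absent, so *dovV* is not transcribed.
So DovV is not produced.
Required activator DovV is absent, so *mibB* is not transcribed.
So MibB is not produced.
Maltulose is present, so SibA is inactive.
c-di-GMP is absent, so HaxF is inactive.
Required activator HaxF is absent, so *torW* is not transcribed.
So TorW is not produced.
With no repressor bound, *pexQ* is transcribed.
So PexQ is produced and active.
With repressor PexQ bound, *holP* is not transcribed.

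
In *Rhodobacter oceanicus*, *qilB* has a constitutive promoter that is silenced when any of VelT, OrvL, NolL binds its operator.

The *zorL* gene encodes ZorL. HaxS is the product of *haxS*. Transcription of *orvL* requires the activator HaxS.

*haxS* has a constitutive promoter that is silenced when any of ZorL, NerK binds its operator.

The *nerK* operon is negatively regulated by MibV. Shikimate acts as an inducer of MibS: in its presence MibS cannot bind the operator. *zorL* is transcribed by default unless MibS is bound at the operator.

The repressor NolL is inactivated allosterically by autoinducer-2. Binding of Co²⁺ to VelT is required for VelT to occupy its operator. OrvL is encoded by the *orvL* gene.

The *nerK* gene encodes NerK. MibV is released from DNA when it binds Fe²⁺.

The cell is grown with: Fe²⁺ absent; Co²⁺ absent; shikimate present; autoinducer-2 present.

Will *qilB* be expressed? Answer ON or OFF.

ON

Co²⁺ is absent, so VelT is inactive.
Shikimate is present, so MibS is inactive.
With no repressor bound, *zorL* is transcribed.
So ZorL is produced and active.
Fe²⁺ is absent, so MibV is active.
With repressor MibV bound, *nerK* is not transcribed.
So NerK is not produced.
With repressor ZorL bound, *haxS* is not transcribed.
So HaxS is not produced.
Required activator HaxS is absent, so *orvL* is not transcribed.
So OrvL is not produced.
Autoinducer-2 is present, so NolL is inactive.
With no repressor bound, *qilB* is transcribed.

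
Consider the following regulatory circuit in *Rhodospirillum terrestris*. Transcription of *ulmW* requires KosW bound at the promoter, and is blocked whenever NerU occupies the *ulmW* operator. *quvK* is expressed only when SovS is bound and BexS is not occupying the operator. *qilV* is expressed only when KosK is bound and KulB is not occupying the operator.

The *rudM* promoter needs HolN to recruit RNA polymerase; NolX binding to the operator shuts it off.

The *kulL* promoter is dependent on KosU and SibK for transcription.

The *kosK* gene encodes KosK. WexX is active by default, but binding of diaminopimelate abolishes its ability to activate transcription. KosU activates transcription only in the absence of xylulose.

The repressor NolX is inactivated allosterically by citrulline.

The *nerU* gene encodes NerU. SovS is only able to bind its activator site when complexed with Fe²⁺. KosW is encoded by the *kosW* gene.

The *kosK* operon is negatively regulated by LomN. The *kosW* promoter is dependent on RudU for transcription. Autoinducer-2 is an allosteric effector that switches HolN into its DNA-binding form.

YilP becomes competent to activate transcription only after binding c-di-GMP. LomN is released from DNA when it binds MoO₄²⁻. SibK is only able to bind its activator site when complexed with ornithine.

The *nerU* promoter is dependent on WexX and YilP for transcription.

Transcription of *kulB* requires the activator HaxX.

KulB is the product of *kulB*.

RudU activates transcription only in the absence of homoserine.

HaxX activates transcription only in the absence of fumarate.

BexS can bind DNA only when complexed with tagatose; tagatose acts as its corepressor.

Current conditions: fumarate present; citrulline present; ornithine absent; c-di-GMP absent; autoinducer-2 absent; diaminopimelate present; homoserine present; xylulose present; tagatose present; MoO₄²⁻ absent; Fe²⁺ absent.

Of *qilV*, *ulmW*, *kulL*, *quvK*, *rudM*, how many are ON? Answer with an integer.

0

MoO₄²⁻ is absent, so LomN is active.
With repressor LomN bound, *kosK* is not transcribed.
So KosK is not produced.
Fumarate is present, so HaxX is inactive.
Required activator HaxX is absent, so *kulB* is not transcribed.
So KulB is not produced.
Required activator KosK is absent, so *qilV* is not transcribed.
→ *qilV* is OFF.
Homoserine is present, so RudU is inactive.
Required activator RudU is absent, so *kosW* is not transcribed.
So KosW is not produced.
Diaminopimelate is present, so WexX is inactive.
c-di-GMP is absent, so YilP is inactive.
Required activator WexX is absent, so *nerU* is not transcribed.
So NerU is not produced.
Required activator KosW is absent, so *ulmW* is not transcribed.
→ *ulmW* is OFF.
Xylulose is present, so KosU is inactive.
Ornithine is absent, so SibK is inactive.
Required activator KosU is absent, so *kulL* is not transcribed.
→ *kulL* is OFF.
Tagatose is present, so BexS is active.
Fe²⁺ is absent, so SovS is inactive.
With repressor BexS bound, *quvK* is not transcribed.
→ *quvK* is OFF.
Autoinducer-2 is absent, so HolN is inactive.
Citrulline is present, so NolX is inactive.
Required activator HolN is absent, so *rudM* is not transcribed.
→ *rudM* is OFF.
0 of the 5 genes are transcribed.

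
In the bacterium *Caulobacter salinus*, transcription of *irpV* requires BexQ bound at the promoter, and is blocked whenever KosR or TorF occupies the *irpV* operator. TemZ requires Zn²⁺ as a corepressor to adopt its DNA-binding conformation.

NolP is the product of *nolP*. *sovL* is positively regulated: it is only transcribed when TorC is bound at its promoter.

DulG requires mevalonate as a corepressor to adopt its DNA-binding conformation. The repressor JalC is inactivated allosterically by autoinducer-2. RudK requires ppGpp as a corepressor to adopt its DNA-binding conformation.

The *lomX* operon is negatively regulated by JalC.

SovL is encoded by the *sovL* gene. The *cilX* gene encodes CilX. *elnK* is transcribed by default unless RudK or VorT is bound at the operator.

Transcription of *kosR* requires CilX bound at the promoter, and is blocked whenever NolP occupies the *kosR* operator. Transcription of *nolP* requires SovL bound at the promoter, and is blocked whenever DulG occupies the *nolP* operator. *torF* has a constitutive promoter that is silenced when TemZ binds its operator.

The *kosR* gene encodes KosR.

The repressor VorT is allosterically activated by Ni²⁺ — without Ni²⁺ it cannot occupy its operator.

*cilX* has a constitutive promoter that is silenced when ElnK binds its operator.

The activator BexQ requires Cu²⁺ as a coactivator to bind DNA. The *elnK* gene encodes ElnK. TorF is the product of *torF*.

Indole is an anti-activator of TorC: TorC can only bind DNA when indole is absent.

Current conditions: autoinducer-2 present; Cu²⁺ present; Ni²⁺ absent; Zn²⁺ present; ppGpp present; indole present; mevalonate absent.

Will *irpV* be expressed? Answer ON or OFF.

OFF

Cu²⁺ is present, so BexQ is active.
ppGpp is present, so RudK is active.
Ni²⁺ is absent, so VorT is inactive.
With repressor RudK bound, *elnK* is not transcribed.
So ElnK is not produced.
With no repressor bound, *cilX* is transcribed.
So CilX is produced and active.
Indole is present, so TorC is inactive.
Required activator TorC is absent, so *sovL* is not transcribed.
So SovL is not produced.
Mevalonate is absent, so DulG is inactive.
Required activator SovL is absent, so *nolP* is not transcribed.
So NolP is not produced.
No repressor is bound and CilX is active, so *kosR* is transcribed.
So KosR is produced and active.
Zn²⁺ is present, so TemZ is active.
With repressor TemZ bound, *torF* is not transcribed.
So TorF is not produced.
With repressor KosR bound, *irpV* is not transcribed.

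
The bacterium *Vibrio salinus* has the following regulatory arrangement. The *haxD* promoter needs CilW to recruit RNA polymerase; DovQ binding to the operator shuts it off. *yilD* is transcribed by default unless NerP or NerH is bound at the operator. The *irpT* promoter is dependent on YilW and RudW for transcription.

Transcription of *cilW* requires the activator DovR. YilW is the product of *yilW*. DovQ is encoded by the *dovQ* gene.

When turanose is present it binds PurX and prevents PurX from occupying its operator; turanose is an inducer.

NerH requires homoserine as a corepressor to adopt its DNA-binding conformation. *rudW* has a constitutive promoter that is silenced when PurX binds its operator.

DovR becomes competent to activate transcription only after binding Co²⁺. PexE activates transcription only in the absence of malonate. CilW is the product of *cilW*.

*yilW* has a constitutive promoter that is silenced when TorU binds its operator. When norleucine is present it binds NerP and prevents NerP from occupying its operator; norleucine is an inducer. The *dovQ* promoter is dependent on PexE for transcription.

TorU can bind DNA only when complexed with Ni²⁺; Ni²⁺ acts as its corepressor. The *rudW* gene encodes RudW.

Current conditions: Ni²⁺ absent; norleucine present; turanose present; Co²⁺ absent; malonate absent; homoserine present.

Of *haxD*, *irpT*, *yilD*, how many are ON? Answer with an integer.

1

Malonate is absent, so PexE is active.
No repressor is bound and PexE is active, so *dovQ* is transcribed.
So DovQ is produced and active.
Co²⁺ is absent, so DovR is inactive.
Required activator DovR is absent, so *cilW* is not transcribed.
So CilW is not produced.
With repressor DovQ bound, *haxD* is not transcribed.
→ *haxD* is OFF.
Ni²⁺ is absent, so TorU is inactive.
With no repressor bound, *yilW* is transcribed.
So YilW is produced and active.
Turanose is present, so PurX is inactive.
With no repressor bound, *rudW* is transcribed.
So RudW is produced and active.
No repressor is bound and YilW and RudW are active, so *irpT* is transcribed.
→ *irpT* is ON.
Norleucine is present, so NerP is inactive.
Homoserine is present, so NerH is active.
With repressor NerH bound, *yilD* is not transcribed.
→ *yilD* is OFF.
1 of the 3 genes is transcribed.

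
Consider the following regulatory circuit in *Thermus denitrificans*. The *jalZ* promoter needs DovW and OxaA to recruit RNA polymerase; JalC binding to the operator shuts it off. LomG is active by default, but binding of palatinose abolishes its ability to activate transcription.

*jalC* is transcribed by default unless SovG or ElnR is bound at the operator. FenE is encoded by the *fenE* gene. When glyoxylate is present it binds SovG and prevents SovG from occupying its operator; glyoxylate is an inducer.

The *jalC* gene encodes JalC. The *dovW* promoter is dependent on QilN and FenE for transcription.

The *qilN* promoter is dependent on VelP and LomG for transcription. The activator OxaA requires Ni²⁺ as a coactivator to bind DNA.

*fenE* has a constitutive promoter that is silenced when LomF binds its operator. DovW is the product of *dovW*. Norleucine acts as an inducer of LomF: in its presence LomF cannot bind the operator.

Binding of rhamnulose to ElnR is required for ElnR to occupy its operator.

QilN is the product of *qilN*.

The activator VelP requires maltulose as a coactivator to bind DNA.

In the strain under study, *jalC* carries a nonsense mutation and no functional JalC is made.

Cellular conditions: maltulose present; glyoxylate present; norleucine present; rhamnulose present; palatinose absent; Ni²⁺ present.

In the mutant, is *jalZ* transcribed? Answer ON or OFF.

JalC is non-functional in this strain, so it has no effect.
Maltulose is present, so VelP is active.
Palatinose is absent, so LomG is active.
No repressor is bound and VelP and LomG are active, so *qilN* is transcribed.
So QilN is produced and active.
Norleucine is present, so LomF is inactive.
With no repressor bound, *fenE* is transcribed.
So FenE is produced and active.
No repressor is bound and QilN and FenE are active, so *dovW* is transcribed.
So DovW is produced and active.
Ni²⁺ is present, so OxaA is active.
No repressor is bound and DovW and OxaA are active, so *jalZ* is transcribed.

ON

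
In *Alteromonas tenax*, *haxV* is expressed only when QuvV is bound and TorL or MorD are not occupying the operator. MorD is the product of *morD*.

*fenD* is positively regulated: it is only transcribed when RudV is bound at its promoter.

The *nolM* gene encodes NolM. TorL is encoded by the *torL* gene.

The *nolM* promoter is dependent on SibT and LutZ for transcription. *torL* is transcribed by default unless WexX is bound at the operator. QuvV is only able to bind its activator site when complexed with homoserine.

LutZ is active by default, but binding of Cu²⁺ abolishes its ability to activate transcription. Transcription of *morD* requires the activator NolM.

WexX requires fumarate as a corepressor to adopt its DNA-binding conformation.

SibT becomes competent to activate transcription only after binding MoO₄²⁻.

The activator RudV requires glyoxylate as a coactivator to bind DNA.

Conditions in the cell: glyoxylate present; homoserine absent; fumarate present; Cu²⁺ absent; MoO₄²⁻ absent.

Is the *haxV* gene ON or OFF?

Fumarate is present, so WexX is active.
With repressor WexX bound, *torL* is not transcribed.
So TorL is not produced.
Homoserine is absent, so QuvV is inactive.
MoO₄²⁻ is absent, so SibT is inactive.
Cu²⁺ is absent, so LutZ is active.
Required activator SibT is absent, so *nolM* is not transcribed.
So NolM is not produced.
Required activator NolM is absent, so *morD* is not transcribed.
So MorD is not produced.
Required activator QuvV is absent, so *haxV* is not transcribed.

OFF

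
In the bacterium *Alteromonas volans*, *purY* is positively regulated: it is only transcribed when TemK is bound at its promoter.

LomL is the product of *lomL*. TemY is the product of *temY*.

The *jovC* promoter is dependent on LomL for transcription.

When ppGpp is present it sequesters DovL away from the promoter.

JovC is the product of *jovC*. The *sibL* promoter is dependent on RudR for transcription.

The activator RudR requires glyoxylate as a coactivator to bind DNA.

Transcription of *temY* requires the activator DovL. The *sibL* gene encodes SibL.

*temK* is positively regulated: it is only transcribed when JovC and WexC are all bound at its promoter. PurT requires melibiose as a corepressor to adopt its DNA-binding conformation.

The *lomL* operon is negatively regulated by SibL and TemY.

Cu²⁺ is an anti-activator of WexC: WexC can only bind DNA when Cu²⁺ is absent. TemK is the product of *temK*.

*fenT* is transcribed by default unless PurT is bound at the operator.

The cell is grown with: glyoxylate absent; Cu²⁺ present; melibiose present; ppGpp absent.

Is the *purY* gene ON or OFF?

Glyoxylate is absent, so RudR is inactive.
Required activator RudR is absent, so *sibL* is not transcribed.
So SibL is not produced.
ppGpp is absent, so DovL is active.
No repressor is bound and DovL is active, so *temY* is transcribed.
So TemY is produced and active.
With repressor TemY bound, *lomL* is not transcribed.
So LomL is not produced.
Required activator LomL is absent, so *jovC* is not transcribed.
So JovC is not produced.
Cu²⁺ is present, so WexC is inactive.
Required activator JovC is absent, so *temK* is not transcribed.
So TemK is not produced.
Required activator TemK is absent, so *purY* is not transcribed.

OFF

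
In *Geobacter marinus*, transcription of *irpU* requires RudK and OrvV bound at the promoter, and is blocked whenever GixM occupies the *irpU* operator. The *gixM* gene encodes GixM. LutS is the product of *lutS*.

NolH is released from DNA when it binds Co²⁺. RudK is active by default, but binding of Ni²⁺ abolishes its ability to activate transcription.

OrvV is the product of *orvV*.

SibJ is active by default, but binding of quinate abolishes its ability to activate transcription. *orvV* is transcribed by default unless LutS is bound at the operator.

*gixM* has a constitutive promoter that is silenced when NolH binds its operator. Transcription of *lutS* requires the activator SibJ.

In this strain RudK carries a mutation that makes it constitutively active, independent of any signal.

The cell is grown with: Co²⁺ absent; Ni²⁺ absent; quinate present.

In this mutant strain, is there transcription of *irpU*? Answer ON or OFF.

ON

RudK is constitutively active in this strain.
Co²⁺ is absent, so NolH is active.
With repressor NolH bound, *gixM* is not transcribed.
So GixM is not produced.
Quinate is present, so SibJ is inactive.
Required activator SibJ is absent, so *lutS* is not transcribed.
So LutS is not produced.
With no repressor bound, *orvV* is transcribed.
So OrvV is produced and active.
No repressor is bound and RudK and OrvV are active, so *irpU* is transcribed.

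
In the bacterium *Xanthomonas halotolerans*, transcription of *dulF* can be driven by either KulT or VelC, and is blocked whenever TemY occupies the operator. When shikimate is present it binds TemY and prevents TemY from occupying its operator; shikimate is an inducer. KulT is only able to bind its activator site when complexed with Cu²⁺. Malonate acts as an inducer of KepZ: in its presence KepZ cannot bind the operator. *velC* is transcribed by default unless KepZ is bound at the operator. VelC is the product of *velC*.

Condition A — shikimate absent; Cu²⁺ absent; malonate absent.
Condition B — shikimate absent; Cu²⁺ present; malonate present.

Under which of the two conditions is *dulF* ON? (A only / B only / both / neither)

Condition A:
Shikimate is absent, so TemY is active.
Cu²⁺ is absent, so KulT is inactive.
Malonate is absent, so KepZ is active.
With repressor KepZ bound, *velC* is not transcribed.
So VelC is not produced.
With repressor TemY bound, *dulF* is not transcribed.
→ *dulF* is OFF in A.
Condition B:
Shikimate is absent, so TemY is active.
Cu²⁺ is present, so KulT is active.
Malonate is present, so KepZ is inactive.
With no repressor bound, *velC* is transcribed.
So VelC is produced and active.
With repressor TemY bound, *dulF* is not transcribed.
→ *dulF* is OFF in B.

neither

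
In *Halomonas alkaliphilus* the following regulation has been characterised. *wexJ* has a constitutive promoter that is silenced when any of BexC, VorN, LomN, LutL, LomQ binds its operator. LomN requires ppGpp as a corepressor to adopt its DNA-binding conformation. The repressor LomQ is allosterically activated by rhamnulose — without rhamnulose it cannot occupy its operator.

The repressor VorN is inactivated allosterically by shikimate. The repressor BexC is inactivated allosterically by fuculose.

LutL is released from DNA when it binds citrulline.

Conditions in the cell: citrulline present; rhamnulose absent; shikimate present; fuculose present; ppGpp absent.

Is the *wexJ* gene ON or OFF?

Fuculose is present, so BexC is inactive.
Shikimate is present, so VorN is inactive.
ppGpp is absent, so LomN is inactive.
Citrulline is present, so LutL is inactive.
Rhamnulose is absent, so LomQ is inactive.
With no repressor bound, *wexJ* is transcribed.

ON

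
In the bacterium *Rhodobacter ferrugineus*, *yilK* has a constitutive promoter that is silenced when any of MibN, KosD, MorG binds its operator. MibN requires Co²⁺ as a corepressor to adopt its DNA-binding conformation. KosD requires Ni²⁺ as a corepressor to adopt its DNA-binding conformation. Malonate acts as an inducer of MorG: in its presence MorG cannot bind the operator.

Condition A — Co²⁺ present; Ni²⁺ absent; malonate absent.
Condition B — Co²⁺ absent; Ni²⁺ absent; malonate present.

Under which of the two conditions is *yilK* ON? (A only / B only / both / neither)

B only

Condition A:
Co²⁺ is present, so MibN is active.
Ni²⁺ is absent, so KosD is inactive.
Malonate is absent, so MorG is active.
With repressor MibN bound, *yilK* is not transcribed.
→ *yilK* is OFF in A.
Condition B:
Co²⁺ is absent, so MibN is inactive.
Ni²⁺ is absent, so KosD is inactive.
Malonate is present, so MorG is inactive.
With no repressor bound, *yilK* is transcribed.
→ *yilK* is ON in B.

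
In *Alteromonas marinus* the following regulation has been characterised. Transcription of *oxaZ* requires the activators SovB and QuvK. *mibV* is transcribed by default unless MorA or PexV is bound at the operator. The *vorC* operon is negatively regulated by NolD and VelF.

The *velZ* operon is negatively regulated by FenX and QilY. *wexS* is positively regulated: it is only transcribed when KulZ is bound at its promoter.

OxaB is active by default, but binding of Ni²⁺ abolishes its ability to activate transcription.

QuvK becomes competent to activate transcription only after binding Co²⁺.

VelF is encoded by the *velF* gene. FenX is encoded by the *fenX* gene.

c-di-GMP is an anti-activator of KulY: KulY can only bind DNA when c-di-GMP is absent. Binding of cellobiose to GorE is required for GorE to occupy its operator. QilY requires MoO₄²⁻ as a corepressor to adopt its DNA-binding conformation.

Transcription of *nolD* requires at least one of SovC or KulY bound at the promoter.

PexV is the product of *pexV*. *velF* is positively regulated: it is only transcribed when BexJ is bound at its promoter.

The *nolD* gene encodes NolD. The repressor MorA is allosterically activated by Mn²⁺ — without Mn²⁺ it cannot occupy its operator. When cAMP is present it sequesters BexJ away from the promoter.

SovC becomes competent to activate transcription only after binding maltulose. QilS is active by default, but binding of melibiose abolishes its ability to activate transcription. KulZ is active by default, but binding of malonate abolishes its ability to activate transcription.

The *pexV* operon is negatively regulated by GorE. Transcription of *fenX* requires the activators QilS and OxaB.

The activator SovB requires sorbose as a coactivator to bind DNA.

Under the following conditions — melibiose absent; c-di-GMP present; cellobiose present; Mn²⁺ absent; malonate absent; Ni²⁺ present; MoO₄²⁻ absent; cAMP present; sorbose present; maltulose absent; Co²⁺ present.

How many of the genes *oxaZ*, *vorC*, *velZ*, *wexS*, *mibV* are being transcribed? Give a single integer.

5

Sorbose is present, so SovB is active.
Co²⁺ is present, so QuvK is active.
No repressor is bound and SovB and QuvK are active, so *oxaZ* is transcribed.
→ *oxaZ* is ON.
Maltulose is absent, so SovC is inactive.
c-di-GMP is present, so KulY is inactive.
No activator is available at the *nolD* promoter, so *nolD* is not transcribed.
So NolD is not produced.
cAMP is present, so BexJ is inactive.
Required activator BexJ is absent, so *velF* is not transcribed.
So VelF is not produced.
With no repressor bound, *vorC* is transcribed.
→ *vorC* is ON.
Melibiose is absent, so QilS is active.
Ni²⁺ is present, so OxaB is inactive.
Required activator OxaB is absent, so *fenX* is not transcribed.
So FenX is not produced.
MoO₄²⁻ is absent, so QilY is inactive.
With no repressor bound, *velZ* is transcribed.
→ *velZ* is ON.
Malonate is absent, so KulZ is active.
No repressor is bound and KulZ is active, so *wexS* is transcribed.
→ *wexS* is ON.
Mn²⁺ is absent, so MorA is inactive.
Cellobiose is present, so GorE is active.
With repressor GorE bound, *pexV* is not transcribed.
So PexV is not produced.
With no repressor bound, *mibV* is transcribed.
→ *mibV* is ON.
5 of the 5 genes are transcribed.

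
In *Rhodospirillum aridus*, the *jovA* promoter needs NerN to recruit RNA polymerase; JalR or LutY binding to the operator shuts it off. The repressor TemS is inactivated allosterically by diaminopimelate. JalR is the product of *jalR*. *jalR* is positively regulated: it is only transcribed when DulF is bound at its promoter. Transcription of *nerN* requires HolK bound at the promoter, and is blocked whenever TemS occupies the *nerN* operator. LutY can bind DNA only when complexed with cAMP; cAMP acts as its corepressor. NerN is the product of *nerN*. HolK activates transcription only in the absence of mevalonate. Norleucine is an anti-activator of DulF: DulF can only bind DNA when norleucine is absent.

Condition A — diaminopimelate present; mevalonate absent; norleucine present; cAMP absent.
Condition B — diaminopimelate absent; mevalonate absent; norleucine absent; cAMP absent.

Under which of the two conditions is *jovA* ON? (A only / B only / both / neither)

A only

Condition A:
Diaminopimelate is present, so TemS is inactive.
Mevalonate is absent, so HolK is active.
No repressor is bound and HolK is active, so *nerN* is transcribed.
So NerN is produced and active.
Norleucine is present, so DulF is inactive.
Required activator DulF is absent, so *jalR* is not transcribed.
So JalR is not produced.
cAMP is absent, so LutY is inactive.
No repressor is bound and NerN is active, so *jovA* is transcribed.
→ *jovA* is ON in A.
Condition B:
Diaminopimelate is absent, so TemS is active.
Mevalonate is absent, so HolK is active.
With repressor TemS bound, *nerN* is not transcribed.
So NerN is not produced.
Norleucine is absent, so DulF is active.
No repressor is bound and DulF is active, so *jalR* is transcribed.
So JalR is produced and active.
cAMP is absent, so LutY is inactive.
With repressor JalR bound, *jovA* is not transcribed.
→ *jovA* is OFF in B.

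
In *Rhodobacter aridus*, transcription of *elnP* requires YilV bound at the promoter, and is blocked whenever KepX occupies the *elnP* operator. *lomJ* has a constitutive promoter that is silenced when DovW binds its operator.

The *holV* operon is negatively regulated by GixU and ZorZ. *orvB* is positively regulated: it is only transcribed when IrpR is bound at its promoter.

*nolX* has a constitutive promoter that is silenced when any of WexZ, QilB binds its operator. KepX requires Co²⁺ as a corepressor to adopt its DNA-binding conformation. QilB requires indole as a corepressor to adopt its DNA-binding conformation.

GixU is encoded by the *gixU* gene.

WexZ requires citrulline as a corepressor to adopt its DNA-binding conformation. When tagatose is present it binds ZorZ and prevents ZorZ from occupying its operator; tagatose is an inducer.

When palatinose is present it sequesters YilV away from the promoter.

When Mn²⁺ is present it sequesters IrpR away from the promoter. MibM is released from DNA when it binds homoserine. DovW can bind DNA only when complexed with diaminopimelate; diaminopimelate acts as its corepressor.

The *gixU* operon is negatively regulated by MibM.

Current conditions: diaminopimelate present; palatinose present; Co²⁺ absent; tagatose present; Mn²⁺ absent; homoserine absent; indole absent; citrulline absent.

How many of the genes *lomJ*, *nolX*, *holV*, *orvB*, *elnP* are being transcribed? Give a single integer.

3

Diaminopimelate is present, so DovW is active.
With repressor DovW bound, *lomJ* is not transcribed.
→ *lomJ* is OFF.
Citrulline is absent, so WexZ is inactive.
Indole is absent, so QilB is inactive.
With no repressor bound, *nolX* is transcribed.
→ *nolX* is ON.
Homoserine is absent, so MibM is active.
With repressor MibM bound, *gixU* is not transcribed.
So GixU is not produced.
Tagatose is present, so ZorZ is inactive.
With no repressor bound, *holV* is transcribed.
→ *holV* is ON.
Mn²⁺ is absent, so IrpR is active.
No repressor is bound and IrpR is active, so *orvB* is transcribed.
→ *orvB* is ON.
Palatinose is present, so YilV is inactive.
Co²⁺ is absent, so KepX is inactive.
Required activator YilV is absent, so *elnP* is not transcribed.
→ *elnP* is OFF.
3 of the 5 genes are transcribed.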